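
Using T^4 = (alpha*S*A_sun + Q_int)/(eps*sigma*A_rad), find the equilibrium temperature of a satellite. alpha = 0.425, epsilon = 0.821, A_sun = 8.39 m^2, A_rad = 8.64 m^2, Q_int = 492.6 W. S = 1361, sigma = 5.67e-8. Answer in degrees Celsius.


Numerator = alpha*S*A_sun + Q_int = 0.425*1361*8.39 + 492.6 = 5345.5858 W
Denominator = eps*sigma*A_rad = 0.821*5.67e-8*8.64 = 4.0219805e-07 W/K^4
T^4 = 1.3290929e+10 K^4
T = 339.5384 K = 66.3884 C

66.3884 degrees Celsius


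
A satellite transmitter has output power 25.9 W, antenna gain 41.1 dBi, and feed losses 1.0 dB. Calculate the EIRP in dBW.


Pt = 25.9 W = 14.1330 dBW
EIRP = Pt_dBW + Gt - losses = 14.1330 + 41.1 - 1.0 = 54.2330 dBW

54.2330 dBW


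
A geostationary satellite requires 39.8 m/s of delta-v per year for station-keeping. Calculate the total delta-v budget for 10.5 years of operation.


dV = rate * years = 39.8 * 10.5
dV = 417.9000 m/s

417.9000 m/s


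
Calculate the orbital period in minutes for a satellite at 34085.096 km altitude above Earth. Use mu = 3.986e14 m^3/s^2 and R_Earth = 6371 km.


r = 40456.0960 km = 4.0456096e+07 m
T = 2*pi*sqrt(r^3/mu) = 2*pi*sqrt(6.6214319e+22 / 3.986e14)
T = 80981.7538 s = 1349.6959 min

1349.6959 minutes


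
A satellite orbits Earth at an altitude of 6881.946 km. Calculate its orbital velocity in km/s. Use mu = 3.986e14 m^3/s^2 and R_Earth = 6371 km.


r = R_E + alt = 6371.0 + 6881.946 = 13252.9460 km = 1.3252946e+07 m
v = sqrt(mu/r) = sqrt(3.986e14 / 1.3252946e+07) = 5484.1892 m/s = 5.4842 km/s

5.4842 km/s


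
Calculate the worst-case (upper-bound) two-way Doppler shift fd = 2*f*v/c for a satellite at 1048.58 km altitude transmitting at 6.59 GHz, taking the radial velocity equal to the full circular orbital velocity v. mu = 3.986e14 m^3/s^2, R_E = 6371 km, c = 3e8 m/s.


r = 7.41958e+06 m
v = sqrt(mu/r) = 7329.5783 m/s (worst-case radial velocity)
f = 6.59 GHz = 6.59e+09 Hz
fd = 2*f*v/c = 2*6.59e+09*7329.5783/3.0e+08
fd = 322012.8049 Hz

322012.8049 Hz


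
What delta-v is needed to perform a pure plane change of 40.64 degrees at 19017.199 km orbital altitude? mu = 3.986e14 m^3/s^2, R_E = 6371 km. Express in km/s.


r = 25388.1990 km = 2.5388199e+07 m
V = sqrt(mu/r) = 3962.3488 m/s
di = 40.64 deg = 0.7093018 rad
dV = 2*V*sin(di/2) = 2*3962.3488*sin(0.3546509)
dV = 2751.9544 m/s = 2.7520 km/s

2.7520 km/s


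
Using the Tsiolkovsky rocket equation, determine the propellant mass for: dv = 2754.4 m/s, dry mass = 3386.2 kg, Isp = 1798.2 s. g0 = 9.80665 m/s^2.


ve = Isp * g0 = 1798.2 * 9.80665 = 17634.318030 m/s
mass ratio = exp(dv/ve) = exp(2754.4/17634.318030) = 1.16905466
m_prop = m_dry * (mr - 1) = 3386.2 * (1.16905466 - 1)
m_prop = 572.4529 kg

572.4529 kg


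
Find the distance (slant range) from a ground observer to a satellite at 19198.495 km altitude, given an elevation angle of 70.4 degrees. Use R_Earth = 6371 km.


h = 19198.495 km, el = 70.4 deg
d = -R_E*sin(el) + sqrt((R_E*sin(el))^2 + 2*R_E*h + h^2)
d = -6371.0000*sin(1.2287) + sqrt((6371.0000*0.9420575)^2 + 2*6371.0000*19198.495 + 19198.495^2)
d = 19478.1758 km

19478.1758 km


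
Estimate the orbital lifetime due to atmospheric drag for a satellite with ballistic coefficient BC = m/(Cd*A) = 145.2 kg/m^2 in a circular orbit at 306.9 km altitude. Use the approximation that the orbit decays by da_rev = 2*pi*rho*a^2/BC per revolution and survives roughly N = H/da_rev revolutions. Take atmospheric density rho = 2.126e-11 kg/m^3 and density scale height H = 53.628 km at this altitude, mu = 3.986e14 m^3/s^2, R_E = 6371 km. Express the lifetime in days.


a = R_E + alt = 6677.9000 km = 6.6779e+06 m
da_rev = 2*pi*rho*a^2/BC = 2*pi*2.126e-11*(6.6779e+06)^2/145.2 = 41.025732 m per revolution
N = H/da_rev = 53628.0000 m / 41.025732 m = 1307.1796 revolutions
P = 2*pi*sqrt(a^3/mu) = 5430.8910 s
lifetime = N*P = 1307.1796 * 5430.8910 = 7.09915e+06 s = 82.1661 days

82.1661 days


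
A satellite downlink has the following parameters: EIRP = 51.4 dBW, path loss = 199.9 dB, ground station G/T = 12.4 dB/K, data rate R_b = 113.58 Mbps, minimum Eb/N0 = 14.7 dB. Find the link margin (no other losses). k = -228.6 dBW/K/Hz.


C/N0 = EIRP - FSPL + G/T - k = 51.4 - 199.9 + 12.4 - (-228.6)
C/N0 = 92.5000 dB-Hz
R_b = 113.58 Mbps = 1.1358e+08 bps -> 10*log10(R_b) = 80.5530 dB-Hz
Eb/N0 = C/N0 - 10*log10(R_b) = 92.5000 - 80.5530 = 11.9470 dB
Margin = Eb/N0 - Eb/N0_req = 11.9470 - 14.7 = -2.7530 dB (negative margin: link does not close)

-2.7530 dB


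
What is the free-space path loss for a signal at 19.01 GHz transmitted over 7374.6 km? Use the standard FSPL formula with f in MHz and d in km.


f = 19.01 GHz = 19010.0000 MHz
d = 7374.6 km
FSPL = 32.44 + 20*log10(19010.0000) + 20*log10(7374.6)
FSPL = 32.44 + 85.5796 + 77.3548
FSPL = 195.3744 dB

195.3744 dB


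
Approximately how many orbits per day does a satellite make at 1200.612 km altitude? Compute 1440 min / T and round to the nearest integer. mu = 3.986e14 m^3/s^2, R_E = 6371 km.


r = 7.571612e+06 m
T = 2*pi*sqrt(r^3/mu) = 6556.8273 s = 109.2805 min
revs/day = 1440 / 109.2805 = 13.1771
Rounded: 13 revolutions per day

13 revolutions per day


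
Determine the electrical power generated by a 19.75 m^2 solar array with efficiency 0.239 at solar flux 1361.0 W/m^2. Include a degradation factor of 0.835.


P = area * eta * S * degradation
P = 19.75 * 0.239 * 1361.0 * 0.835
P = 5364.2573 W

5364.2573 W


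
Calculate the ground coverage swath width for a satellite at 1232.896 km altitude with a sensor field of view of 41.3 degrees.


FOV = 41.3 deg = 0.720821 rad
swath = 2 * alt * tan(FOV/2) = 2 * 1232.896 * tan(0.3604105)
swath = 2 * 1232.896 * 0.3768716
swath = 929.2869 km

929.2869 km


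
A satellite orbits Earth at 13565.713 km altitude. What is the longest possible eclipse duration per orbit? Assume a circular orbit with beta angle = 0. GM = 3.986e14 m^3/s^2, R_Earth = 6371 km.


r = 19936.7130 km
T = 466.9177 min
Eclipse fraction = arcsin(R_E/r)/pi = arcsin(6371.0000/19936.7130)/pi
= arcsin(0.3195612)/pi = 0.1035355
Eclipse duration = 0.1035355 * 466.9177 = 48.3426 min

48.3426 minutes


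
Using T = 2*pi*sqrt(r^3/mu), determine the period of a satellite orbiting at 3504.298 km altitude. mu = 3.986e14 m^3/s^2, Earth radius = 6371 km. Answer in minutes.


r = 9875.2980 km = 9.875298e+06 m
T = 2*pi*sqrt(r^3/mu) = 2*pi*sqrt(9.6305398e+20 / 3.986e14)
T = 9766.4456 s = 162.7741 min

162.7741 minutes


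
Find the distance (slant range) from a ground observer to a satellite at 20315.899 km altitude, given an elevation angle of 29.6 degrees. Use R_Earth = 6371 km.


h = 20315.899 km, el = 29.6 deg
d = -R_E*sin(el) + sqrt((R_E*sin(el))^2 + 2*R_E*h + h^2)
d = -6371.0000*sin(0.5166175) + sqrt((6371.0000*0.4939419)^2 + 2*6371.0000*20315.899 + 20315.899^2)
d = 22958.7268 km

22958.7268 km


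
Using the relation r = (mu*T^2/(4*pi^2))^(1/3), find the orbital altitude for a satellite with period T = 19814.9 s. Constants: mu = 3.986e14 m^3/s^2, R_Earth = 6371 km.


T = 19814.9 s
r = (mu*T^2/(4*pi^2))^(1/3) = (3.986e14 * 19814.9^2 / (4*pi^2))^(1/3)
r = 1.5826581e+07 m = 15826.5812 km
alt = r - R_E = 15826.5812 - 6371 = 9455.5812 km

9455.5812 km


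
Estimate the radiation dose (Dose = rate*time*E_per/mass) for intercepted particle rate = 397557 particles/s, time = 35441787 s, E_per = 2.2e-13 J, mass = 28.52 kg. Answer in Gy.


Total energy deposited = rate * time * E_per
  = 397557 * 35441787 * 2.2e-13 = 3.0998 J
Dose = E_total / mass = 3.0998 / 28.52
Dose = 0.1086896 Gy

0.1087 Gy


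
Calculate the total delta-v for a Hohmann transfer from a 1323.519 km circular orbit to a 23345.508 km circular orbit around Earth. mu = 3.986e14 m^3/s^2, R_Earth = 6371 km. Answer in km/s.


r1 = 7694.5190 km = 7.694519e+06 m
r2 = 29716.5080 km = 2.9716508e+07 m
dv1 = sqrt(mu/r1)*(sqrt(2*r2/(r1+r2)) - 1) = 1874.3313 m/s
dv2 = sqrt(mu/r2)*(1 - sqrt(2*r1/(r1+r2))) = 1313.4733 m/s
total dv = |dv1| + |dv2| = 1874.3313 + 1313.4733 = 3187.8046 m/s = 3.1878 km/s

3.1878 km/s


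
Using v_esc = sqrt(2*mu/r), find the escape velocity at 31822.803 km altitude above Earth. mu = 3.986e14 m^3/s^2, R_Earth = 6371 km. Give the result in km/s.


r = 6371.0 + 31822.803 = 38193.8030 km = 3.8193803e+07 m
v_esc = sqrt(2*mu/r) = sqrt(2*3.986e14 / 3.8193803e+07)
v_esc = 4568.6427 m/s = 4.5686 km/s

4.5686 km/s


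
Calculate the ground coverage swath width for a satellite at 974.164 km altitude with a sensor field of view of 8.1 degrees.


FOV = 8.1 deg = 0.1413717 rad
swath = 2 * alt * tan(FOV/2) = 2 * 974.164 * tan(0.07068583)
swath = 2 * 974.164 * 0.0708038
swath = 137.9490 km

137.9490 km


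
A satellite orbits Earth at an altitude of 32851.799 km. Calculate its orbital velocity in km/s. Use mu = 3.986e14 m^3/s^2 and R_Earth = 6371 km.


r = R_E + alt = 6371.0 + 32851.799 = 39222.7990 km = 3.9222799e+07 m
v = sqrt(mu/r) = sqrt(3.986e14 / 3.9222799e+07) = 3187.8608 m/s = 3.1879 km/s

3.1879 km/s


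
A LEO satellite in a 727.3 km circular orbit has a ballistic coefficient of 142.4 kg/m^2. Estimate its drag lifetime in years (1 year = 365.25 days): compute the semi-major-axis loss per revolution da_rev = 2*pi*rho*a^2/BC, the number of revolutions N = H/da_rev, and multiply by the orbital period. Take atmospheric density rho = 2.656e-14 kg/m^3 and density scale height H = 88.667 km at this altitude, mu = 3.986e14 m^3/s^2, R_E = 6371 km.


a = R_E + alt = 7098.3000 km = 7.0983e+06 m
da_rev = 2*pi*rho*a^2/BC = 2*pi*2.656e-14*(7.0983e+06)^2/142.4 = 0.0590481982 m per revolution
N = H/da_rev = 88667.0000 m / 0.0590481982 m = 1.5016038e+06 revolutions
P = 2*pi*sqrt(a^3/mu) = 5951.7235 s
lifetime = N*P = 1.5016038e+06 * 5951.7235 = 8.9371307e+09 s = 103439.0131 days
years = 103439.0131 / 365.25 = 283.2006 years

283.2006 years


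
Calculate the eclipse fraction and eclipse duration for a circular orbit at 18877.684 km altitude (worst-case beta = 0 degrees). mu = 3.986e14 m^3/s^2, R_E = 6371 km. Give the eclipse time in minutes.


r = 25248.6840 km
T = 665.4541 min
Eclipse fraction = arcsin(R_E/r)/pi = arcsin(6371.0000/25248.6840)/pi
= arcsin(0.25233)/pi = 0.08119684
Eclipse duration = 0.08119684 * 665.4541 = 54.0328 min

54.0328 minutes


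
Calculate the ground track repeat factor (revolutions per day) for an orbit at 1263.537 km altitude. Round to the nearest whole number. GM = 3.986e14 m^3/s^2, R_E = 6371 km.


r = 7.634537e+06 m
T = 2*pi*sqrt(r^3/mu) = 6638.7341 s = 110.6456 min
revs/day = 1440 / 110.6456 = 13.0145
Rounded: 13 revolutions per day

13 revolutions per day


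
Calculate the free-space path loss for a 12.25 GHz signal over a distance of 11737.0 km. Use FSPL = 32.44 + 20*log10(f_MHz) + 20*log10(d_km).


f = 12.25 GHz = 12250.0000 MHz
d = 11737.0 km
FSPL = 32.44 + 20*log10(12250.0000) + 20*log10(11737.0)
FSPL = 32.44 + 81.7627 + 81.3911
FSPL = 195.5939 dB

195.5939 dB


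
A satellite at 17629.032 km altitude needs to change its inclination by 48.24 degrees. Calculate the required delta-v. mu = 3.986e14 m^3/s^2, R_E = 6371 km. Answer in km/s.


r = 24000.0320 km = 2.4000032e+07 m
V = sqrt(mu/r) = 4075.3296 m/s
di = 48.24 deg = 0.8419468 rad
dV = 2*V*sin(di/2) = 2*4075.3296*sin(0.4209734)
dV = 3330.7593 m/s = 3.3308 km/s

3.3308 km/s


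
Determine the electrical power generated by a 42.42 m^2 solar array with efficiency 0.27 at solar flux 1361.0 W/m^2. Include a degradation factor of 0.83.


P = area * eta * S * degradation
P = 42.42 * 0.27 * 1361.0 * 0.83
P = 12938.1042 W

12938.1042 W


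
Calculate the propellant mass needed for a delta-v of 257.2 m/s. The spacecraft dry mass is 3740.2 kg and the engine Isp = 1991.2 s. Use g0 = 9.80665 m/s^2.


ve = Isp * g0 = 1991.2 * 9.80665 = 19527.001480 m/s
mass ratio = exp(dv/ve) = exp(257.2/19527.001480) = 1.01325863
m_prop = m_dry * (mr - 1) = 3740.2 * (1.01325863 - 1)
m_prop = 49.5899 kg

49.5899 kg


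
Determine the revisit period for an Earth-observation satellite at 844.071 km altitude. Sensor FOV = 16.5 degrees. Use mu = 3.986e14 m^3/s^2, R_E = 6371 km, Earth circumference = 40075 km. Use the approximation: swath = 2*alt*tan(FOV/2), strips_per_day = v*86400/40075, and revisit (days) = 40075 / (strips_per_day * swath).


swath = 2*844.071*tan(0.1439897) = 244.7689 km
v = sqrt(mu/r) = 7432.7298 m/s = 7.4327 km/s
strips/day = v*86400/40075 = 7.4327*86400/40075 = 16.0247
coverage/day = strips * swath = 16.0247 * 244.7689 = 3922.3366 km
revisit = 40075 / 3922.3366 = 10.2171 days

10.2171 days


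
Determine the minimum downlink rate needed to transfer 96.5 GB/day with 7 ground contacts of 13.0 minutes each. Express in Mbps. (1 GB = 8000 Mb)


total contact time = 7 * 13.0 * 60 = 5460.0000 s
data = 96.5 GB = 772000.0000 Mb
rate = 772000.0000 / 5460.0000 = 141.3919 Mbps

141.3919 Mbps


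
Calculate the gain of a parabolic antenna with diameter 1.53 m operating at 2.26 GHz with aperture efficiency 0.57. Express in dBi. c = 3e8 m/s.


lambda = c/f = 3e8 / 2.26e+09 = 0.1327434 m
G = eta*(pi*D/lambda)^2 = 0.57*(pi*1.53/0.1327434)^2
G = 747.3634 (linear)
G = 10*log10(747.3634) = 28.7353 dBi

28.7353 dBi


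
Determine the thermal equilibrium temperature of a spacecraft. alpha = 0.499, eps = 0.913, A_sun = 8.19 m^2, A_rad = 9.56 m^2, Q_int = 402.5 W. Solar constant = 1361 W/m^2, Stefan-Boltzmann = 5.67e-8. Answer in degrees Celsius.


Numerator = alpha*S*A_sun + Q_int = 0.499*1361*8.19 + 402.5 = 5964.6484 W
Denominator = eps*sigma*A_rad = 0.913*5.67e-8*9.56 = 4.9489348e-07 W/K^4
T^4 = 1.2052388e+10 K^4
T = 331.3357 K = 58.1857 C

58.1857 degrees Celsius


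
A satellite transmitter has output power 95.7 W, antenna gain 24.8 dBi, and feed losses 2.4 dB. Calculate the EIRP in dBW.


Pt = 95.7 W = 19.8091 dBW
EIRP = Pt_dBW + Gt - losses = 19.8091 + 24.8 - 2.4 = 42.2091 dBW

42.2091 dBW


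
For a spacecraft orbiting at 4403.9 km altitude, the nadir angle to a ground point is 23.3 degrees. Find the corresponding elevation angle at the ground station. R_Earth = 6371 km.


r = R_E + alt = 10774.9000 km
Law of sines in the satellite / Earth-center / ground-point triangle:
  sin(nadir)/R_E = sin(90 + el)/r  =>  cos(el) = (r/R_E)*sin(nadir)
cos(el) = (10774.9000 / 6371.0000) * sin(23.3 deg) = 0.668963
el = arccos(0.668963) = 48.0129 deg
(Earth-central angle = 90 - nadir - el = 18.6871 deg)

48.0129 degrees


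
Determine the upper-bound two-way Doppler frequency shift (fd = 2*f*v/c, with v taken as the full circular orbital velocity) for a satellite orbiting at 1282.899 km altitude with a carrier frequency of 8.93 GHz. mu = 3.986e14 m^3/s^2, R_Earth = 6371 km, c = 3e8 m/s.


r = 7.653899e+06 m
v = sqrt(mu/r) = 7216.5111 m/s (worst-case radial velocity)
f = 8.93 GHz = 8.93e+09 Hz
fd = 2*f*v/c = 2*8.93e+09*7216.5111/3.0e+08
fd = 429622.9605 Hz

429622.9605 Hz


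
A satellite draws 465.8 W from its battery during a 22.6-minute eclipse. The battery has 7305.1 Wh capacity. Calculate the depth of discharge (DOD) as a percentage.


E_used = P * t / 60 = 465.8 * 22.6 / 60 = 175.4513 Wh
DOD = E_used / E_total * 100 = 175.4513 / 7305.1 * 100
DOD = 2.4018 %

2.4018 %


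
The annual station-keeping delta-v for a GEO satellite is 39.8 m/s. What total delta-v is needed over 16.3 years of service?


dV = rate * years = 39.8 * 16.3
dV = 648.7400 m/s

648.7400 m/s


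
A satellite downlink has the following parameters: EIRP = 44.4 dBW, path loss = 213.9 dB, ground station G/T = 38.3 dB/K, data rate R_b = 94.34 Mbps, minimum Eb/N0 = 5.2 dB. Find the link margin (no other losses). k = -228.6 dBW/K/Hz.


C/N0 = EIRP - FSPL + G/T - k = 44.4 - 213.9 + 38.3 - (-228.6)
C/N0 = 97.4000 dB-Hz
R_b = 94.34 Mbps = 9.434e+07 bps -> 10*log10(R_b) = 79.7470 dB-Hz
Eb/N0 = C/N0 - 10*log10(R_b) = 97.4000 - 79.7470 = 17.6530 dB
Margin = Eb/N0 - Eb/N0_req = 17.6530 - 5.2 = 12.4530 dB (link closes)

12.4530 dB


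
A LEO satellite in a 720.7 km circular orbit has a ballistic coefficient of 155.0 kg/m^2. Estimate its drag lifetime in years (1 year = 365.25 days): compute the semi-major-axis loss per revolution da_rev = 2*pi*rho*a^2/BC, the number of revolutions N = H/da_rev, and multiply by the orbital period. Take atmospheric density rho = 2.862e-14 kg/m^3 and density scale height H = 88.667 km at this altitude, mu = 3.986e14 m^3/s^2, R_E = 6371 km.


a = R_E + alt = 7091.7000 km = 7.0917e+06 m
da_rev = 2*pi*rho*a^2/BC = 2*pi*2.862e-14*(7.0917e+06)^2/155.0 = 0.0583469972 m per revolution
N = H/da_rev = 88667.0000 m / 0.0583469972 m = 1.5196498e+06 revolutions
P = 2*pi*sqrt(a^3/mu) = 5943.4246 s
lifetime = N*P = 1.5196498e+06 * 5943.4246 = 9.0319237e+09 s = 104536.1535 days
years = 104536.1535 / 365.25 = 286.2044 years

286.2044 years


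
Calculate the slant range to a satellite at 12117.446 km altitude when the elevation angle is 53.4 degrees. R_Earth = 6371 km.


h = 12117.446 km, el = 53.4 deg
d = -R_E*sin(el) + sqrt((R_E*sin(el))^2 + 2*R_E*h + h^2)
d = -6371.0000*sin(0.9320058) + sqrt((6371.0000*0.8028175)^2 + 2*6371.0000*12117.446 + 12117.446^2)
d = 12979.2727 km

12979.2727 km


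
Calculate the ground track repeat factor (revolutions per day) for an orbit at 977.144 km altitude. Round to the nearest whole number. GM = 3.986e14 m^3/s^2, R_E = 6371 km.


r = 7.348144e+06 m
T = 2*pi*sqrt(r^3/mu) = 6268.7032 s = 104.4784 min
revs/day = 1440 / 104.4784 = 13.7828
Rounded: 14 revolutions per day

14 revolutions per day


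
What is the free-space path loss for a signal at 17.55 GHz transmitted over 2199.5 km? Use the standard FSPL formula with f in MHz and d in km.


f = 17.55 GHz = 17550.0000 MHz
d = 2199.5 km
FSPL = 32.44 + 20*log10(17550.0000) + 20*log10(2199.5)
FSPL = 32.44 + 84.8855 + 66.8465
FSPL = 184.1720 dB

184.1720 dB


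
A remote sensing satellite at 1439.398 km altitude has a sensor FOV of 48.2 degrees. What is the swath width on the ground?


FOV = 48.2 deg = 0.8412487 rad
swath = 2 * alt * tan(FOV/2) = 2 * 1439.398 * tan(0.4206243)
swath = 2 * 1439.398 * 0.4473216
swath = 1287.7477 km

1287.7477 km


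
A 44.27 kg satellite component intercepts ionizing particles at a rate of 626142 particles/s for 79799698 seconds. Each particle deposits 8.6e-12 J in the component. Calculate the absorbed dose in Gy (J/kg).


Total energy deposited = rate * time * E_per
  = 626142 * 79799698 * 8.6e-12 = 429.7071 J
Dose = E_total / mass = 429.7071 / 44.27
Dose = 9.7065 Gy

9.7065 Gy


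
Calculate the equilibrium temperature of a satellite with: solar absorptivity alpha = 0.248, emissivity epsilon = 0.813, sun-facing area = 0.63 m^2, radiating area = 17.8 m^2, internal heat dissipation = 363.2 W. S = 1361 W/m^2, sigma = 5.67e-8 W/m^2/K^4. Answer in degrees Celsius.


Numerator = alpha*S*A_sun + Q_int = 0.248*1361*0.63 + 363.2 = 575.8426 W
Denominator = eps*sigma*A_rad = 0.813*5.67e-8*17.8 = 8.2052838e-07 W/K^4
T^4 = 7.0179491e+08 K^4
T = 162.7618 K = -110.3882 C

-110.3882 degrees Celsius


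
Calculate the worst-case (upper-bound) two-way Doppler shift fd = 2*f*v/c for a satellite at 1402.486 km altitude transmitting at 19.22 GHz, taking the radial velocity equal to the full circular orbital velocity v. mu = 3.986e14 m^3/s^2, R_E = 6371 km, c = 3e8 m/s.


r = 7.773486e+06 m
v = sqrt(mu/r) = 7160.7867 m/s (worst-case radial velocity)
f = 19.22 GHz = 1.922e+10 Hz
fd = 2*f*v/c = 2*1.922e+10*7160.7867/3.0e+08
fd = 917535.4677 Hz

917535.4677 Hz


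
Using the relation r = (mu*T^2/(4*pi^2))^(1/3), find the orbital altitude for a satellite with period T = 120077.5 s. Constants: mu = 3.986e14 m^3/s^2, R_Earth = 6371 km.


T = 120077.5 s
r = (mu*T^2/(4*pi^2))^(1/3) = (3.986e14 * 120077.5^2 / (4*pi^2))^(1/3)
r = 5.2605798e+07 m = 52605.7977 km
alt = r - R_E = 52605.7977 - 6371 = 46234.7977 km

46234.7977 km


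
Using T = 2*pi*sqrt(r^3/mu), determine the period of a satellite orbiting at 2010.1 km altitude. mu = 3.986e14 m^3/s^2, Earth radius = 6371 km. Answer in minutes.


r = 8381.1000 km = 8.3811e+06 m
T = 2*pi*sqrt(r^3/mu) = 2*pi*sqrt(5.8871224e+20 / 3.986e14)
T = 7635.9444 s = 127.2657 min

127.2657 minutes


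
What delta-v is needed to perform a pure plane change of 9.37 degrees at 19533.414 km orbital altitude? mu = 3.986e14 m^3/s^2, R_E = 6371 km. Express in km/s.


r = 25904.4140 km = 2.5904414e+07 m
V = sqrt(mu/r) = 3922.6699 m/s
di = 9.37 deg = 0.1635374 rad
dV = 2*V*sin(di/2) = 2*3922.6699*sin(0.08176868)
dV = 640.7884 m/s = 0.6407884 km/s

0.6408 km/s


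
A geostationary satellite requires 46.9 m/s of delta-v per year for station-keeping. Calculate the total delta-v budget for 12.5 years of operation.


dV = rate * years = 46.9 * 12.5
dV = 586.2500 m/s

586.2500 m/s


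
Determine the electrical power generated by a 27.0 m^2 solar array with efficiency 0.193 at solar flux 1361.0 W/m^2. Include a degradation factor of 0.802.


P = area * eta * S * degradation
P = 27.0 * 0.193 * 1361.0 * 0.802
P = 5687.9211 W

5687.9211 W


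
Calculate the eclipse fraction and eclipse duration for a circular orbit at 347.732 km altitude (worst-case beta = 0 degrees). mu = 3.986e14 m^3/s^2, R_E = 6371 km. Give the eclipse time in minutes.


r = 6718.7320 km
T = 91.3463 min
Eclipse fraction = arcsin(R_E/r)/pi = arcsin(6371.0000/6718.7320)/pi
= arcsin(0.9482444)/pi = 0.3971427
Eclipse duration = 0.3971427 * 91.3463 = 36.2775 min

36.2775 minutes


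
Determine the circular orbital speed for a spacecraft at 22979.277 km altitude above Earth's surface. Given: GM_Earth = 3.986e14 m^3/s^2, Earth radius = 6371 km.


r = R_E + alt = 6371.0 + 22979.277 = 29350.2770 km = 2.9350277e+07 m
v = sqrt(mu/r) = sqrt(3.986e14 / 2.9350277e+07) = 3685.2126 m/s = 3.6852 km/s

3.6852 km/s


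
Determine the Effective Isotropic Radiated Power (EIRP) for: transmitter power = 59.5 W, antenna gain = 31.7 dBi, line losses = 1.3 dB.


Pt = 59.5 W = 17.7452 dBW
EIRP = Pt_dBW + Gt - losses = 17.7452 + 31.7 - 1.3 = 48.1452 dBW

48.1452 dBW


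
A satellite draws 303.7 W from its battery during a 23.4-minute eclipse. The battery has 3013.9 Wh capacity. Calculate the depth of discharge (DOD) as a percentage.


E_used = P * t / 60 = 303.7 * 23.4 / 60 = 118.4430 Wh
DOD = E_used / E_total * 100 = 118.4430 / 3013.9 * 100
DOD = 3.9299 %

3.9299 %


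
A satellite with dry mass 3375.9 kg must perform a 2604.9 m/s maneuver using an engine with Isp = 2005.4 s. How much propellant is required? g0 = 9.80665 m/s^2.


ve = Isp * g0 = 2005.4 * 9.80665 = 19666.255910 m/s
mass ratio = exp(dv/ve) = exp(2604.9/19666.255910) = 1.14162799
m_prop = m_dry * (mr - 1) = 3375.9 * (1.14162799 - 1)
m_prop = 478.1219 kg

478.1219 kg


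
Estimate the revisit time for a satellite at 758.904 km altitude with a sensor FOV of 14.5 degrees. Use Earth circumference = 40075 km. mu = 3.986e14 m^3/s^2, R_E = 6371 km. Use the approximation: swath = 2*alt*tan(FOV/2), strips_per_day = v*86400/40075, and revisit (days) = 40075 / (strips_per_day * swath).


swath = 2*758.904*tan(0.1265364) = 193.0896 km
v = sqrt(mu/r) = 7476.9901 m/s = 7.4770 km/s
strips/day = v*86400/40075 = 7.4770*86400/40075 = 16.1201
coverage/day = strips * swath = 16.1201 * 193.0896 = 3112.6180 km
revisit = 40075 / 3112.6180 = 12.8750 days

12.8750 days


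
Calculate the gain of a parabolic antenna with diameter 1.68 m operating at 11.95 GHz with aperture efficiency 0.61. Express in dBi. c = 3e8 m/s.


lambda = c/f = 3e8 / 1.195e+10 = 0.0251046 m
G = eta*(pi*D/lambda)^2 = 0.61*(pi*1.68/0.0251046)^2
G = 26961.3382 (linear)
G = 10*log10(26961.3382) = 44.3074 dBi

44.3074 dBi


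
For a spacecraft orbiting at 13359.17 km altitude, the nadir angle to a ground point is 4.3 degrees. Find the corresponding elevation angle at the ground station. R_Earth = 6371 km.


r = R_E + alt = 19730.1700 km
Law of sines in the satellite / Earth-center / ground-point triangle:
  sin(nadir)/R_E = sin(90 + el)/r  =>  cos(el) = (r/R_E)*sin(nadir)
cos(el) = (19730.1700 / 6371.0000) * sin(4.3 deg) = 0.2321995
el = arccos(0.2321995) = 76.5734 deg
(Earth-central angle = 90 - nadir - el = 9.1266 deg)

76.5734 degrees


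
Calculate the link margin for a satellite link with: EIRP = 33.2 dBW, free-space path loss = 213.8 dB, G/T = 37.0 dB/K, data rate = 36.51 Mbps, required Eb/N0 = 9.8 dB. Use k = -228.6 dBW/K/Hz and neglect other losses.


C/N0 = EIRP - FSPL + G/T - k = 33.2 - 213.8 + 37.0 - (-228.6)
C/N0 = 85.0000 dB-Hz
R_b = 36.51 Mbps = 3.651e+07 bps -> 10*log10(R_b) = 75.6241 dB-Hz
Eb/N0 = C/N0 - 10*log10(R_b) = 85.0000 - 75.6241 = 9.3759 dB
Margin = Eb/N0 - Eb/N0_req = 9.3759 - 9.8 = -0.4241183 dB (negative margin: link does not close)

-0.4241 dB


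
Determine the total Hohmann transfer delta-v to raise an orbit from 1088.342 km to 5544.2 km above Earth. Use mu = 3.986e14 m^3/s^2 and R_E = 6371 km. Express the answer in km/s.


r1 = 7459.3420 km = 7.459342e+06 m
r2 = 11915.2000 km = 1.19152e+07 m
dv1 = sqrt(mu/r1)*(sqrt(2*r2/(r1+r2)) - 1) = 797.1353 m/s
dv2 = sqrt(mu/r2)*(1 - sqrt(2*r1/(r1+r2))) = 708.4950 m/s
total dv = |dv1| + |dv2| = 797.1353 + 708.4950 = 1505.6303 m/s = 1.5056 km/s

1.5056 km/s


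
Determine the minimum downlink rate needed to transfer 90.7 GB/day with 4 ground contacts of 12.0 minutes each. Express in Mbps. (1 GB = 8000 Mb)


total contact time = 4 * 12.0 * 60 = 2880.0000 s
data = 90.7 GB = 725600.0000 Mb
rate = 725600.0000 / 2880.0000 = 251.9444 Mbps

251.9444 Mbps


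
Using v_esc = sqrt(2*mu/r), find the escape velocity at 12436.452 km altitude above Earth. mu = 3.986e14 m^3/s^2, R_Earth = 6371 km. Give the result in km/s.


r = 6371.0 + 12436.452 = 18807.4520 km = 1.8807452e+07 m
v_esc = sqrt(2*mu/r) = sqrt(2*3.986e14 / 1.8807452e+07)
v_esc = 6510.5648 m/s = 6.5106 km/s

6.5106 km/s


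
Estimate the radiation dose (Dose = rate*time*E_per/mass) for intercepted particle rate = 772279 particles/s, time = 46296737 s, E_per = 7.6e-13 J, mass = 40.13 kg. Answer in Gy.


Total energy deposited = rate * time * E_per
  = 772279 * 46296737 * 7.6e-13 = 27.1730 J
Dose = E_total / mass = 27.1730 / 40.13
Dose = 0.6771253 Gy

0.6771 Gy


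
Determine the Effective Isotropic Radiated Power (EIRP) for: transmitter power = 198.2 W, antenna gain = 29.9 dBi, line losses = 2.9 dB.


Pt = 198.2 W = 22.9710 dBW
EIRP = Pt_dBW + Gt - losses = 22.9710 + 29.9 - 2.9 = 49.9710 dBW

49.9710 dBW


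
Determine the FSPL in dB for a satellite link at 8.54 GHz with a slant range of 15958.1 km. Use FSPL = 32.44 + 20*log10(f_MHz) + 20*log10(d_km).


f = 8.54 GHz = 8540.0000 MHz
d = 15958.1 km
FSPL = 32.44 + 20*log10(8540.0000) + 20*log10(15958.1)
FSPL = 32.44 + 78.6292 + 84.0596
FSPL = 195.1288 dB

195.1288 dB


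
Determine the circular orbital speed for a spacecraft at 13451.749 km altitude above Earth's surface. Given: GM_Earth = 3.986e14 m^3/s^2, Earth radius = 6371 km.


r = R_E + alt = 6371.0 + 13451.749 = 19822.7490 km = 1.9822749e+07 m
v = sqrt(mu/r) = sqrt(3.986e14 / 1.9822749e+07) = 4484.2179 m/s = 4.4842 km/s

4.4842 km/s


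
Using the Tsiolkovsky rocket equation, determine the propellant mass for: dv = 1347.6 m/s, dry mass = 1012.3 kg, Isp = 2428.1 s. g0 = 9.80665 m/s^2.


ve = Isp * g0 = 2428.1 * 9.80665 = 23811.526865 m/s
mass ratio = exp(dv/ve) = exp(1347.6/23811.526865) = 1.05822655
m_prop = m_dry * (mr - 1) = 1012.3 * (1.05822655 - 1)
m_prop = 58.9427 kg

58.9427 kg


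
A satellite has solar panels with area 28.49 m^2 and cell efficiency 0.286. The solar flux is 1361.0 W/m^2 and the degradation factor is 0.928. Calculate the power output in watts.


P = area * eta * S * degradation
P = 28.49 * 0.286 * 1361.0 * 0.928
P = 10291.1660 W

10291.1660 W


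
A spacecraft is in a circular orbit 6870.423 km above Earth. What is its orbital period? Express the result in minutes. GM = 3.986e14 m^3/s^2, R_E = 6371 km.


r = 13241.4230 km = 1.3241423e+07 m
T = 2*pi*sqrt(r^3/mu) = 2*pi*sqrt(2.3216886e+21 / 3.986e14)
T = 15163.9803 s = 252.7330 min

252.7330 minutes


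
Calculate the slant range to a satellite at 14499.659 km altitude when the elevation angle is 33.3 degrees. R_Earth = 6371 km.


h = 14499.659 km, el = 33.3 deg
d = -R_E*sin(el) + sqrt((R_E*sin(el))^2 + 2*R_E*h + h^2)
d = -6371.0000*sin(0.5811946) + sqrt((6371.0000*0.5490228)^2 + 2*6371.0000*14499.659 + 14499.659^2)
d = 16682.1048 km

16682.1048 km


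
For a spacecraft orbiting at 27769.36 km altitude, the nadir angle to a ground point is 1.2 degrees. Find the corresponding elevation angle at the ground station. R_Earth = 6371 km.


r = R_E + alt = 34140.3600 km
Law of sines in the satellite / Earth-center / ground-point triangle:
  sin(nadir)/R_E = sin(90 + el)/r  =>  cos(el) = (r/R_E)*sin(nadir)
cos(el) = (34140.3600 / 6371.0000) * sin(1.2 deg) = 0.1122244
el = arccos(0.1122244) = 83.5564 deg
(Earth-central angle = 90 - nadir - el = 5.2436 deg)

83.5564 degrees


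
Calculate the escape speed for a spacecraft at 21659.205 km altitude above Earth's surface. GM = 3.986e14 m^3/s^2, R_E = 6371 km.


r = 6371.0 + 21659.205 = 28030.2050 km = 2.8030205e+07 m
v_esc = sqrt(2*mu/r) = sqrt(2*3.986e14 / 2.8030205e+07)
v_esc = 5332.9868 m/s = 5.3330 km/s

5.3330 km/s


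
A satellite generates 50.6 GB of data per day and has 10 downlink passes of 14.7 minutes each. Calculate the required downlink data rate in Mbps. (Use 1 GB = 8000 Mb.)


total contact time = 10 * 14.7 * 60 = 8820.0000 s
data = 50.6 GB = 404800.0000 Mb
rate = 404800.0000 / 8820.0000 = 45.8957 Mbps

45.8957 Mbps


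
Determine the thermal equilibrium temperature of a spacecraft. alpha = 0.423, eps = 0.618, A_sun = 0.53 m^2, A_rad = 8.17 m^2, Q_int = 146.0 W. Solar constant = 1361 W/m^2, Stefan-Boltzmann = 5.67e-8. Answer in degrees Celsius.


Numerator = alpha*S*A_sun + Q_int = 0.423*1361*0.53 + 146.0 = 451.1226 W
Denominator = eps*sigma*A_rad = 0.618*5.67e-8*8.17 = 2.862817e-07 W/K^4
T^4 = 1.5757996e+09 K^4
T = 199.2394 K = -73.9106 C

-73.9106 degrees Celsius


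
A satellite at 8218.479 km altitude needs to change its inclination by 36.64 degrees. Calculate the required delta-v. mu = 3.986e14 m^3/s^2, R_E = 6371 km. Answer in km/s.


r = 14589.4790 km = 1.4589479e+07 m
V = sqrt(mu/r) = 5226.9549 m/s
di = 36.64 deg = 0.6394886 rad
dV = 2*V*sin(di/2) = 2*5226.9549*sin(0.3197443)
dV = 3285.9132 m/s = 3.2859 km/s

3.2859 km/s


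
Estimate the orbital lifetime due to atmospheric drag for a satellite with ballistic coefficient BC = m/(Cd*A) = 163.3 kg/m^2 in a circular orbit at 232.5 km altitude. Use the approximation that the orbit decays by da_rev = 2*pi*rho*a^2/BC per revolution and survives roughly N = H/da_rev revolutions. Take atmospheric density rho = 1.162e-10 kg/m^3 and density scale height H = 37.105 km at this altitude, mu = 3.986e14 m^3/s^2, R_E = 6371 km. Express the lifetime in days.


a = R_E + alt = 6603.5000 km = 6.6035e+06 m
da_rev = 2*pi*rho*a^2/BC = 2*pi*1.162e-10*(6.6035e+06)^2/163.3 = 194.961194 m per revolution
N = H/da_rev = 37105.0000 m / 194.961194 m = 190.3199 revolutions
P = 2*pi*sqrt(a^3/mu) = 5340.3841 s
lifetime = N*P = 190.3199 * 5340.3841 = 1.0163815e+06 s = 11.7637 days

11.7637 days


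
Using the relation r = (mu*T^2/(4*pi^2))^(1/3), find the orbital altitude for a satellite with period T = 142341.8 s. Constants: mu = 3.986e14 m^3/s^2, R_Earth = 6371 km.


T = 142341.8 s
r = (mu*T^2/(4*pi^2))^(1/3) = (3.986e14 * 142341.8^2 / (4*pi^2))^(1/3)
r = 5.8922453e+07 m = 58922.4534 km
alt = r - R_E = 58922.4534 - 6371 = 52551.4534 km

52551.4534 km


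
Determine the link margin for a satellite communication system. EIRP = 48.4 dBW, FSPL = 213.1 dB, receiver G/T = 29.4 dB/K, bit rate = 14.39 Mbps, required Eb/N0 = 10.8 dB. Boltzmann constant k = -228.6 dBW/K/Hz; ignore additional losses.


C/N0 = EIRP - FSPL + G/T - k = 48.4 - 213.1 + 29.4 - (-228.6)
C/N0 = 93.3000 dB-Hz
R_b = 14.39 Mbps = 1.439e+07 bps -> 10*log10(R_b) = 71.5806 dB-Hz
Eb/N0 = C/N0 - 10*log10(R_b) = 93.3000 - 71.5806 = 21.7194 dB
Margin = Eb/N0 - Eb/N0_req = 21.7194 - 10.8 = 10.9194 dB (link closes)

10.9194 dB


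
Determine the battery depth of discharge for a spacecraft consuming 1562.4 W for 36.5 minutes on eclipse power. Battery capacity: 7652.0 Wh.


E_used = P * t / 60 = 1562.4 * 36.5 / 60 = 950.4600 Wh
DOD = E_used / E_total * 100 = 950.4600 / 7652.0 * 100
DOD = 12.4211 %

12.4211 %


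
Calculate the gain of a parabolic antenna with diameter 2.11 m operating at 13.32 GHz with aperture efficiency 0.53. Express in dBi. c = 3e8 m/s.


lambda = c/f = 3e8 / 1.332e+10 = 0.02252252 m
G = eta*(pi*D/lambda)^2 = 0.53*(pi*2.11/0.02252252)^2
G = 45909.9126 (linear)
G = 10*log10(45909.9126) = 46.6191 dBi

46.6191 dBi


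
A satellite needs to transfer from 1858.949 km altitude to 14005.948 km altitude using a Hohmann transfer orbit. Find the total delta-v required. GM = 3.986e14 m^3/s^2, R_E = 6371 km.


r1 = 8229.9490 km = 8.229949e+06 m
r2 = 20376.9480 km = 2.0376948e+07 m
dv1 = sqrt(mu/r1)*(sqrt(2*r2/(r1+r2)) - 1) = 1347.1505 m/s
dv2 = sqrt(mu/r2)*(1 - sqrt(2*r1/(r1+r2))) = 1067.9359 m/s
total dv = |dv1| + |dv2| = 1347.1505 + 1067.9359 = 2415.0864 m/s = 2.4151 km/s

2.4151 km/s


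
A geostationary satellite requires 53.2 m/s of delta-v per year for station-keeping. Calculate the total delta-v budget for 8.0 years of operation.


dV = rate * years = 53.2 * 8.0
dV = 425.6000 m/s

425.6000 m/s


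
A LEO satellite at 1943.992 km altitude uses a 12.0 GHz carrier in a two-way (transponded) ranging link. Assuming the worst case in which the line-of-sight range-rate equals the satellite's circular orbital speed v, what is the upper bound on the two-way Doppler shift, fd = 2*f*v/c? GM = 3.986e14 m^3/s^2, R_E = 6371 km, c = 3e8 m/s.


r = 8.314992e+06 m
v = sqrt(mu/r) = 6923.6918 m/s (worst-case radial velocity)
f = 12.0 GHz = 1.2e+10 Hz
fd = 2*f*v/c = 2*1.2e+10*6923.6918/3.0e+08
fd = 553895.3463 Hz

553895.3463 Hz


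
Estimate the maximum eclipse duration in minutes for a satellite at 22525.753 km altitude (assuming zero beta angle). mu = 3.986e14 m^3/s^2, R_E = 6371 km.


r = 28896.7530 km
T = 814.7672 min
Eclipse fraction = arcsin(R_E/r)/pi = arcsin(6371.0000/28896.7530)/pi
= arcsin(0.2204746)/pi = 0.07076061
Eclipse duration = 0.07076061 * 814.7672 = 57.6534 min

57.6534 minutes


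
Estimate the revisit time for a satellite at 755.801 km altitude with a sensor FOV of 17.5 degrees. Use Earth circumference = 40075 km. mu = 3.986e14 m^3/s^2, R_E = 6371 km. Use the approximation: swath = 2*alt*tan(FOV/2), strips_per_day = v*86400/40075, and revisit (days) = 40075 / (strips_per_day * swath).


swath = 2*755.801*tan(0.1527163) = 232.6578 km
v = sqrt(mu/r) = 7478.6177 m/s = 7.4786 km/s
strips/day = v*86400/40075 = 7.4786*86400/40075 = 16.1236
coverage/day = strips * swath = 16.1236 * 232.6578 = 3751.2772 km
revisit = 40075 / 3751.2772 = 10.6830 days

10.6830 days


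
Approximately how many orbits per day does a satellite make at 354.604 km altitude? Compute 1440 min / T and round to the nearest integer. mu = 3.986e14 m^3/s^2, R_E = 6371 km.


r = 6.725604e+06 m
T = 2*pi*sqrt(r^3/mu) = 5489.1887 s = 91.4865 min
revs/day = 1440 / 91.4865 = 15.7400
Rounded: 16 revolutions per day

16 revolutions per day


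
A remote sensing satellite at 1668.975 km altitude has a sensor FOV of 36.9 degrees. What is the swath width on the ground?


FOV = 36.9 deg = 0.6440265 rad
swath = 2 * alt * tan(FOV/2) = 2 * 1668.975 * tan(0.3220132)
swath = 2 * 1668.975 * 0.3336252
swath = 1113.6244 km

1113.6244 km


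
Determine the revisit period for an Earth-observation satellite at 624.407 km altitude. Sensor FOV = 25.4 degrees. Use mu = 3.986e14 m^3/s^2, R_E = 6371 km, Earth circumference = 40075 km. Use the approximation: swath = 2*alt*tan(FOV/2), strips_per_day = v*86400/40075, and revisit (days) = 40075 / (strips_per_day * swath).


swath = 2*624.407*tan(0.2216568) = 281.4324 km
v = sqrt(mu/r) = 7548.5260 m/s = 7.5485 km/s
strips/day = v*86400/40075 = 7.5485*86400/40075 = 16.2743
coverage/day = strips * swath = 16.2743 * 281.4324 = 4580.1156 km
revisit = 40075 / 4580.1156 = 8.7498 days

8.7498 days


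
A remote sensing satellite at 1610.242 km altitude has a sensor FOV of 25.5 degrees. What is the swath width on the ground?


FOV = 25.5 deg = 0.445059 rad
swath = 2 * alt * tan(FOV/2) = 2 * 1610.242 * tan(0.2225295)
swath = 2 * 1610.242 * 0.2262769
swath = 728.7211 km

728.7211 km


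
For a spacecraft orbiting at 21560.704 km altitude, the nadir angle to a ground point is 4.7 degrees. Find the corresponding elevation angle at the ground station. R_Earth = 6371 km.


r = R_E + alt = 27931.7040 km
Law of sines in the satellite / Earth-center / ground-point triangle:
  sin(nadir)/R_E = sin(90 + el)/r  =>  cos(el) = (r/R_E)*sin(nadir)
cos(el) = (27931.7040 / 6371.0000) * sin(4.7 deg) = 0.3592344
el = arccos(0.3592344) = 68.9468 deg
(Earth-central angle = 90 - nadir - el = 16.3532 deg)

68.9468 degrees


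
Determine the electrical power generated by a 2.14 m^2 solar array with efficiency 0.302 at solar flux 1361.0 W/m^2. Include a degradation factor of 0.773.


P = area * eta * S * degradation
P = 2.14 * 0.302 * 1361.0 * 0.773
P = 679.9208 W

679.9208 W


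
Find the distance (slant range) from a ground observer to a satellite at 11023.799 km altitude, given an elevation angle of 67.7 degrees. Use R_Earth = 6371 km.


h = 11023.799 km, el = 67.7 deg
d = -R_E*sin(el) + sqrt((R_E*sin(el))^2 + 2*R_E*h + h^2)
d = -6371.0000*sin(1.1816) + sqrt((6371.0000*0.9252097)^2 + 2*6371.0000*11023.799 + 11023.799^2)
d = 11331.4766 km

11331.4766 km


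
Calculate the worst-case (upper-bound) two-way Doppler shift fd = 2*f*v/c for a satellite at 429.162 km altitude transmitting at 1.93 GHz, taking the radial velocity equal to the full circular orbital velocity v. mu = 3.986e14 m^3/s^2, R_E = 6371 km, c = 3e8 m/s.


r = 6.800162e+06 m
v = sqrt(mu/r) = 7656.1250 m/s (worst-case radial velocity)
f = 1.93 GHz = 1.93e+09 Hz
fd = 2*f*v/c = 2*1.93e+09*7656.1250/3.0e+08
fd = 98508.8088 Hz

98508.8088 Hz


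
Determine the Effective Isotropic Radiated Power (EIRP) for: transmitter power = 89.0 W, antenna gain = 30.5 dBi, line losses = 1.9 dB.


Pt = 89.0 W = 19.4939 dBW
EIRP = Pt_dBW + Gt - losses = 19.4939 + 30.5 - 1.9 = 48.0939 dBW

48.0939 dBW


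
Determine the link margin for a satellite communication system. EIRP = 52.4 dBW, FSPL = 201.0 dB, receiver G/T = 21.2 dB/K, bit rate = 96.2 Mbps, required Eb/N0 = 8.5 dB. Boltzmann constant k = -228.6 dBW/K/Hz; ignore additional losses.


C/N0 = EIRP - FSPL + G/T - k = 52.4 - 201.0 + 21.2 - (-228.6)
C/N0 = 101.2000 dB-Hz
R_b = 96.2 Mbps = 9.62e+07 bps -> 10*log10(R_b) = 79.8318 dB-Hz
Eb/N0 = C/N0 - 10*log10(R_b) = 101.2000 - 79.8318 = 21.3682 dB
Margin = Eb/N0 - Eb/N0_req = 21.3682 - 8.5 = 12.8682 dB (link closes)

12.8682 dB


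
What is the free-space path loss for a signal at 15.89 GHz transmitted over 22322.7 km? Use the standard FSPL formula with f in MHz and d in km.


f = 15.89 GHz = 15890.0000 MHz
d = 22322.7 km
FSPL = 32.44 + 20*log10(15890.0000) + 20*log10(22322.7)
FSPL = 32.44 + 84.0225 + 86.9749
FSPL = 203.4374 dB

203.4374 dB


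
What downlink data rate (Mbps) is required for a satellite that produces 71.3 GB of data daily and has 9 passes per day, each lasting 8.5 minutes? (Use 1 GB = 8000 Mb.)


total contact time = 9 * 8.5 * 60 = 4590.0000 s
data = 71.3 GB = 570400.0000 Mb
rate = 570400.0000 / 4590.0000 = 124.2702 Mbps

124.2702 Mbps


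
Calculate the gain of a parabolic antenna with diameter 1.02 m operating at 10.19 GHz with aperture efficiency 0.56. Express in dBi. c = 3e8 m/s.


lambda = c/f = 3e8 / 1.019e+10 = 0.02944063 m
G = eta*(pi*D/lambda)^2 = 0.56*(pi*1.02/0.02944063)^2
G = 6634.2827 (linear)
G = 10*log10(6634.2827) = 38.2179 dBi

38.2179 dBi


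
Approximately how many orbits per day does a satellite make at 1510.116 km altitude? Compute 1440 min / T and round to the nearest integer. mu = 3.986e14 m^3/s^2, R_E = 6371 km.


r = 7.881116e+06 m
T = 2*pi*sqrt(r^3/mu) = 6962.9424 s = 116.0490 min
revs/day = 1440 / 116.0490 = 12.4085
Rounded: 12 revolutions per day

12 revolutions per day
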